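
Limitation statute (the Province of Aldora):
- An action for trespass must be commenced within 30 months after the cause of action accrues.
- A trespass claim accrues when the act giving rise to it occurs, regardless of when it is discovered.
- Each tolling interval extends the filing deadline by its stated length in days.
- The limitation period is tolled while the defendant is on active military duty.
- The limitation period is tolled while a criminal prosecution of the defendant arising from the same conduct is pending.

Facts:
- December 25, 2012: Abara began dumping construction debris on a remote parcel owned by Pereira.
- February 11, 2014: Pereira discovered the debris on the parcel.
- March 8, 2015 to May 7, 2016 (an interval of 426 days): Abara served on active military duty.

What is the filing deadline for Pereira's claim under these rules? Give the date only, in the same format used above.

The claim accrued on December 25, 2012, when the wrongful act occurred; under the stated occurrence rule the February 11, 2014 discovery does not delay accrual.
Adding the 30 months base period to December 25, 2012 gives a deadline of June 25, 2015, before any tolling.
The period was tolled for 426 days by the defendant's active military service (March 8, 2015 to May 7, 2016), pushing the deadline to August 24, 2016.

August 24, 2016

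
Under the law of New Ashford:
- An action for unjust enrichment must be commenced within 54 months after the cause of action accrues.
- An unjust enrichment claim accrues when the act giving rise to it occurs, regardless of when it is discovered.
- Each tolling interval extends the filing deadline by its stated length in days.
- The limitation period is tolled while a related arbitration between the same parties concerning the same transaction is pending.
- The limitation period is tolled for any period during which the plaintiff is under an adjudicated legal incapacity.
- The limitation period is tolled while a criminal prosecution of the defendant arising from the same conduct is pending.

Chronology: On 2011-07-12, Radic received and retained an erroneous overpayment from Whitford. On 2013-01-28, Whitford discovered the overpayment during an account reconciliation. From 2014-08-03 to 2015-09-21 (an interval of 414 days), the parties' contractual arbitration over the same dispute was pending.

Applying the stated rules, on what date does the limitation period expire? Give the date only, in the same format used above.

2017-03-01

The claim accrued on 2011-07-12, when the wrongful act occurred; under the stated occurrence rule the 2013-01-28 discovery does not delay accrual.
The untolled deadline — 54 months after 2011-07-12 — is 2016-01-12.
The period was tolled for 414 days by the pending related arbitration (2014-08-03 to 2015-09-21), pushing the deadline to 2017-03-01.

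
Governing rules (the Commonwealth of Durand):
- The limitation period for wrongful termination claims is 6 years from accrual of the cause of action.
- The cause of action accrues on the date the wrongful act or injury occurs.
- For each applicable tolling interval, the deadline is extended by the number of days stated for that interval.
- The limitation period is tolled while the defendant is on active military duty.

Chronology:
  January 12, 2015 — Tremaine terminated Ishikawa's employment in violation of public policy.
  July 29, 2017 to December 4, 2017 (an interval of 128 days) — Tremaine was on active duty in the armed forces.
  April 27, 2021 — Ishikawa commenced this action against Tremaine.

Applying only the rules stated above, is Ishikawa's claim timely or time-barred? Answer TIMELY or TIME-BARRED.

The limitation period began to run on January 12, 2015.
The untolled deadline — 6 years after January 12, 2015 — is January 12, 2021.
Because the defendant's active military service ran from July 29, 2017 to December 4, 2017, the deadline is extended by 128 days to May 20, 2021.
Filing on April 27, 2021 beat the May 20, 2021 deadline — the action is timely.

TIMELY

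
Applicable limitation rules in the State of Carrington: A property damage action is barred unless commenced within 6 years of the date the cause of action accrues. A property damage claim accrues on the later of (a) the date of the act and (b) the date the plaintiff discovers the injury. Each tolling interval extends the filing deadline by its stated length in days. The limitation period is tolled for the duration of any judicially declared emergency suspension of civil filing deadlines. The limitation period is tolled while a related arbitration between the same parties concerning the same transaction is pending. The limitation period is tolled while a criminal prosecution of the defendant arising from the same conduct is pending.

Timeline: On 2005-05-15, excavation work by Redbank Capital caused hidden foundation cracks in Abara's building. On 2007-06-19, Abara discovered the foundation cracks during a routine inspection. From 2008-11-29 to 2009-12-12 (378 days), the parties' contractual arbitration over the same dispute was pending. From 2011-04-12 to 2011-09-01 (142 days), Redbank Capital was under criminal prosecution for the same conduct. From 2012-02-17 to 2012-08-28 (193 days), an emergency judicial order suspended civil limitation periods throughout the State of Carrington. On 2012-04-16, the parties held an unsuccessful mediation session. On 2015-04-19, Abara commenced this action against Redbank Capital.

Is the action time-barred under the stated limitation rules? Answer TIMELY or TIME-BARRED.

The claim accrued on 2007-06-19 — the later of the 2005-05-15 act and the 2007-06-19 discovery.
Adding the 6 years base period to 2007-06-19 gives a deadline of 2013-06-19, before any tolling.
The period was tolled for 378 days by the pending related arbitration (2008-11-29 to 2009-12-12), pushing the deadline to 2014-07-02.
Because the pending criminal prosecution ran from 2011-04-12 to 2011-09-01, the deadline is extended by 142 days to 2014-11-21.
Because the emergency suspension of filing deadlines ran from 2012-02-17 to 2012-08-28, the deadline is extended by 193 days to 2015-06-02.
None of the other events listed affects the running of the period under the stated rules.
The 2015-04-19 filing precedes the 2015-06-02 deadline; the claim is timely.

TIMELY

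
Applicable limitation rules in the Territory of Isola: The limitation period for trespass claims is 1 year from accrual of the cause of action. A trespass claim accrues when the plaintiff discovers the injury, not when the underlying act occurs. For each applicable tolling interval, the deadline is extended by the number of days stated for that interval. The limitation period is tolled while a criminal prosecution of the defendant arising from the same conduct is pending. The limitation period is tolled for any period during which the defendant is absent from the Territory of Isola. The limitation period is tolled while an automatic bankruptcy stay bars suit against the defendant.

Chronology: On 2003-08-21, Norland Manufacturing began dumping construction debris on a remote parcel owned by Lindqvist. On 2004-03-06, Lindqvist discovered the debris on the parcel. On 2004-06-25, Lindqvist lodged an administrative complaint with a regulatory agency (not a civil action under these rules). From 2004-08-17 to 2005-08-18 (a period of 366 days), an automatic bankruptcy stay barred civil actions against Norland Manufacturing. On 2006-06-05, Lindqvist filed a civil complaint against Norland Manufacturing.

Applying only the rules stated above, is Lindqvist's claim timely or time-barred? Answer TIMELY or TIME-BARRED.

Accrual is tied to discovery, so the period began on 2004-03-06 rather than on 2003-08-21 when the act occurred.
1 year from 2004-03-06 is 2005-03-06.
Because the automatic bankruptcy stay ran from 2004-08-17 to 2005-08-18, the deadline is extended by 366 days to 2006-03-07.
The other events in the timeline have no effect on the limitation period under the stated rules.
Lindqvist filed on 2006-06-05, after the 2006-03-07 deadline, so the action is time-barred.

TIME-BARRED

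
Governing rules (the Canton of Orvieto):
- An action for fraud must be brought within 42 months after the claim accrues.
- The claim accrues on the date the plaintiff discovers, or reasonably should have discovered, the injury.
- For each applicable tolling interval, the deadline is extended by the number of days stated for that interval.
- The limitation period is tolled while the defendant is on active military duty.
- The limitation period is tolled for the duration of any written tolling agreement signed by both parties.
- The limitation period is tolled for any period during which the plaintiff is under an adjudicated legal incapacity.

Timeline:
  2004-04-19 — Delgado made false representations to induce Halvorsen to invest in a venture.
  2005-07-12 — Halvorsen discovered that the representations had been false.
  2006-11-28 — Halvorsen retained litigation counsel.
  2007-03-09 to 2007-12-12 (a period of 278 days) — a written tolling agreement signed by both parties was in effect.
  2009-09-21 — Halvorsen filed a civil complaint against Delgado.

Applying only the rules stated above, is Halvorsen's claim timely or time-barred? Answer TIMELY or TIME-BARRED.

TIMELY

Under the discovery rule, the claim accrued on 2005-07-12, when Halvorsen discovered the injury — not on the 2004-04-19 date of the underlying act.
Adding the 42 months base period to 2005-07-12 gives a deadline of 2009-01-12, before any tolling.
Because the written tolling agreement ran from 2007-03-09 to 2007-12-12, the deadline is extended by 278 days to 2009-10-17.
None of the other events listed affects the running of the period under the stated rules.
The 2009-09-21 filing precedes the 2009-10-17 deadline; the claim is timely.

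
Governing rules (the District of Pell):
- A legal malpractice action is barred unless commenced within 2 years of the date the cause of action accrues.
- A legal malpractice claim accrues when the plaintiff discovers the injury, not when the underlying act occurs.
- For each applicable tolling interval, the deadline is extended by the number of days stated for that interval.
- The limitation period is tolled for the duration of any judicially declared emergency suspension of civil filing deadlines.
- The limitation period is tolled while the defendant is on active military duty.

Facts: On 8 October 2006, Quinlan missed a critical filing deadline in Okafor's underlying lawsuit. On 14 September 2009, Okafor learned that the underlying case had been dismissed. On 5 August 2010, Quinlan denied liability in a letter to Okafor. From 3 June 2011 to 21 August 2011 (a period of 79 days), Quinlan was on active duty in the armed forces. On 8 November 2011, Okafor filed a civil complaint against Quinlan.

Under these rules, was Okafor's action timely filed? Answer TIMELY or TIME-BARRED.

Under the discovery rule, the claim accrued on 14 September 2009, when Okafor discovered the injury — not on the 8 October 2006 date of the underlying act.
Adding the 2 years base period to 14 September 2009 gives a deadline of 14 September 2011, before any tolling.
Because the defendant's active military service ran from 3 June 2011 to 21 August 2011, the deadline is extended by 79 days to 2 December 2011.
The other events in the timeline have no effect on the limitation period under the stated rules.
The 8 November 2011 filing precedes the 2 December 2011 deadline; the claim is timely.

TIMELY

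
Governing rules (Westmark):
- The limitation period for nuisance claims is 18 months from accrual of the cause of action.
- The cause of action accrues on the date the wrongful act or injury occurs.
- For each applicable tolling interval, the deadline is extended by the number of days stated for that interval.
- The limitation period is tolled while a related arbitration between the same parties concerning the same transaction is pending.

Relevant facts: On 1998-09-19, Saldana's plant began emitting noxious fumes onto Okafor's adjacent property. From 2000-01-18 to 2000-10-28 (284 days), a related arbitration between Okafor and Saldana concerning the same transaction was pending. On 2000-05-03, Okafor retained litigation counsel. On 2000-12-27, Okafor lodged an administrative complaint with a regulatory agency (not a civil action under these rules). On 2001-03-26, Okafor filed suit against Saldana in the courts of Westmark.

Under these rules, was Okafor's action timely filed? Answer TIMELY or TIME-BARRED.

TIME-BARRED

The limitation period began to run on 1998-09-19.
Adding the 18 months base period to 1998-09-19 gives a deadline of 2000-03-19, before any tolling.
The pending related arbitration from 2000-01-18 to 2000-10-28 tolled the period for 284 days, extending the deadline to 2000-12-28.
The other events in the timeline have no effect on the limitation period under the stated rules.
The 2001-03-26 filing falls after the 2000-12-28 deadline; the claim is time-barred.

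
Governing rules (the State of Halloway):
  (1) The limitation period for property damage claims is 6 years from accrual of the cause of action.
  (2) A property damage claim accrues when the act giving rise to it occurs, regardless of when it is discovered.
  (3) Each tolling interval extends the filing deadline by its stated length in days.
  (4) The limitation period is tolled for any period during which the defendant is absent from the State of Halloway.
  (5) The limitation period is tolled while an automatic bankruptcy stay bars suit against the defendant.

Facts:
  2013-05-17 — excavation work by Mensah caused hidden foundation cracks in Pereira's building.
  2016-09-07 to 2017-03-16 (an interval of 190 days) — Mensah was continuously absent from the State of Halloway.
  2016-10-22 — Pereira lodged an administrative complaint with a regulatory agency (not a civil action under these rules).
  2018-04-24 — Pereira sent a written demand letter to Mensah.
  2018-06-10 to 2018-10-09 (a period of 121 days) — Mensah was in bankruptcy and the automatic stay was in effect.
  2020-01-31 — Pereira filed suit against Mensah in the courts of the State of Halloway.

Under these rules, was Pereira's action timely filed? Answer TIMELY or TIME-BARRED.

TIMELY

The cause of action accrued on 2013-05-17, the date of the act.
Adding the 6 years base period to 2013-05-17 gives a deadline of 2019-05-17, before any tolling.
The defendant's absence from the jurisdiction from 2016-09-07 to 2017-03-16 tolled the period for 190 days, extending the deadline to 2019-11-23.
The period was tolled for 121 days by the automatic bankruptcy stay (2018-06-10 to 2018-10-09), pushing the deadline to 2020-03-23.
The other events in the timeline have no effect on the limitation period under the stated rules.
Pereira filed on 2020-01-31, before the 2020-03-23 deadline, so the action is timely.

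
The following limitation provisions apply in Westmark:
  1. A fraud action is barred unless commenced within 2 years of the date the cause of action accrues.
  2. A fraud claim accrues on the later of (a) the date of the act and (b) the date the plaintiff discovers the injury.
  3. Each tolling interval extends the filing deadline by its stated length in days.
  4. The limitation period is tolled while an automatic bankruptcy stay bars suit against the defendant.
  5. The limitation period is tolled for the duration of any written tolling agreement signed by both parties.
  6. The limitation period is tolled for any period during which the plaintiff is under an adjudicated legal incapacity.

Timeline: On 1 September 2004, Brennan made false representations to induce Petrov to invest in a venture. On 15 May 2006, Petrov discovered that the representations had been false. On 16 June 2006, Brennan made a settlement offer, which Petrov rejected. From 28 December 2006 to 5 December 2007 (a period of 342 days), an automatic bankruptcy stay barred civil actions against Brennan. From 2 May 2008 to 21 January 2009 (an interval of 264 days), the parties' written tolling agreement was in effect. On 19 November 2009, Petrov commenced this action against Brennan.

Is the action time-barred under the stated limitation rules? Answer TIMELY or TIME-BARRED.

Because discovery on 15 May 2006 post-dates the 1 September 2004 act, accrual under the later-of rule falls on 15 May 2006.
Adding the 2 years base period to 15 May 2006 gives a deadline of 15 May 2008, before any tolling.
Because the automatic bankruptcy stay ran from 28 December 2006 to 5 December 2007, the deadline is extended by 342 days to 22 April 2009.
Because the written tolling agreement ran from 2 May 2008 to 21 January 2009, the deadline is extended by 264 days to 11 January 2010.
None of the other events listed affects the running of the period under the stated rules.
Petrov filed on 19 November 2009, before the 11 January 2010 deadline, so the action is timely.

TIMELY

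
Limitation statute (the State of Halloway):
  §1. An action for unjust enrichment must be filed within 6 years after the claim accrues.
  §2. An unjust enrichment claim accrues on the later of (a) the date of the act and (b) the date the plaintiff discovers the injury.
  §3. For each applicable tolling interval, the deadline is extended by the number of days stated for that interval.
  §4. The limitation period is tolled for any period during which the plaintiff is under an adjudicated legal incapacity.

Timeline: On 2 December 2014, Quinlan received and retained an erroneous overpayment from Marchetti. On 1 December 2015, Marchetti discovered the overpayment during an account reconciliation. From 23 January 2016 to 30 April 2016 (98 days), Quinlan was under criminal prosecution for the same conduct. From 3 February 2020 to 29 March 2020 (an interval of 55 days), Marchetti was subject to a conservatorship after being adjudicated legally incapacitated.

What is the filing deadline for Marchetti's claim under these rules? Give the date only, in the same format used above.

25 January 2022

Taking the later of the act (2 December 2014) and discovery (1 December 2015), the claim accrued on 1 December 2015.
The untolled deadline — 6 years after 1 December 2015 — is 1 December 2021.
Because the plaintiff's legal incapacity ran from 3 February 2020 to 29 March 2020, the deadline is extended by 55 days to 25 January 2022.
The pending criminal prosecution from 23 January 2016 to 30 April 2016 does not toll the period, because no stated rule makes a criminal prosecution a tolling event.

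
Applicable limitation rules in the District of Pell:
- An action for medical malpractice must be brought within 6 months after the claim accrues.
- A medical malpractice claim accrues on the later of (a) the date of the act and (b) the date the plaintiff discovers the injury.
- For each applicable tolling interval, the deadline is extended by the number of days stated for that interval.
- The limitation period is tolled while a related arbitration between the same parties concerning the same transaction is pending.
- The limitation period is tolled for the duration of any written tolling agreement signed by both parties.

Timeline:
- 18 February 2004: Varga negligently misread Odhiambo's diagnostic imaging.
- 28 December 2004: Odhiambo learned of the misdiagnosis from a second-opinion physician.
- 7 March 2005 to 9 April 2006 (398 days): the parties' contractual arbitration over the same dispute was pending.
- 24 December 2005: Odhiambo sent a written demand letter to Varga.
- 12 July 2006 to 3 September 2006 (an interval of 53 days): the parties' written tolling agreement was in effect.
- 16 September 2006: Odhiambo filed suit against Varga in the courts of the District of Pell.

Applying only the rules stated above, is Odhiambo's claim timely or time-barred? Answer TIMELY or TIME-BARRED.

TIMELY

Taking the later of the act (18 February 2004) and discovery (28 December 2004), the claim accrued on 28 December 2004.
Adding the 6 months base period to 28 December 2004 gives a deadline of 28 June 2005, before any tolling.
Because the pending related arbitration ran from 7 March 2005 to 9 April 2006, the deadline is extended by 398 days to 31 July 2006.
The written tolling agreement from 12 July 2006 to 3 September 2006 tolled the period for 53 days, extending the deadline to 22 September 2006.
None of the other events listed affects the running of the period under the stated rules.
Filing on 16 September 2006 beat the 22 September 2006 deadline — the action is timely.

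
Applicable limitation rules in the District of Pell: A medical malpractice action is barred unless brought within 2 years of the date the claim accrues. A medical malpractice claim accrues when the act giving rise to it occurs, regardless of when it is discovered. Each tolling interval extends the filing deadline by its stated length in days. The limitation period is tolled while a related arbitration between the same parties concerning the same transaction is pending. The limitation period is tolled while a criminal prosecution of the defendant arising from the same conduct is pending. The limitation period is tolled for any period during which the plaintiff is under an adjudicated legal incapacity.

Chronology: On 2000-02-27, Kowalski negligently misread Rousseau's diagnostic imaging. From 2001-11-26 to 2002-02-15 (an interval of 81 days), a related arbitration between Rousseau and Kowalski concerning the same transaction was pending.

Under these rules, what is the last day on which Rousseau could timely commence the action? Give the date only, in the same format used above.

2002-05-19

The claim accrued on 2000-02-27, when the wrongful act occurred.
2 years from 2000-02-27 is 2002-02-27.
The period was tolled for 81 days by the pending related arbitration (2001-11-26 to 2002-02-15), pushing the deadline to 2002-05-19.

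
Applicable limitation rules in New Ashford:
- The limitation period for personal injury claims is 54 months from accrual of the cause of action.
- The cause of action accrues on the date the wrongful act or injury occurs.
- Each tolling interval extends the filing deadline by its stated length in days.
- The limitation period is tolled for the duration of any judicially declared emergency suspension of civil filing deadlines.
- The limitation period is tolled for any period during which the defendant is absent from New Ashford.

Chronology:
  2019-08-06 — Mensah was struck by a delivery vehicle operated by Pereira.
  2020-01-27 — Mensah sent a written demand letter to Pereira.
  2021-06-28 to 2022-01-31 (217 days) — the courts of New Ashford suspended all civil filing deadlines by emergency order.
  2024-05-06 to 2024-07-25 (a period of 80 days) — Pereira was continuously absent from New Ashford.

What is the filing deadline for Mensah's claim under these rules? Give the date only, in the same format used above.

2024-11-29

The claim accrued on 2019-08-06, when the wrongful act occurred.
54 months from 2019-08-06 is 2024-02-06.
The emergency suspension of filing deadlines from 2021-06-28 to 2022-01-31 tolled the period for 217 days, extending the deadline to 2024-09-10.
The period was tolled for 80 days by the defendant's absence from the jurisdiction (2024-05-06 to 2024-07-25), pushing the deadline to 2024-11-29.
None of the other events listed affects the running of the period under the stated rules.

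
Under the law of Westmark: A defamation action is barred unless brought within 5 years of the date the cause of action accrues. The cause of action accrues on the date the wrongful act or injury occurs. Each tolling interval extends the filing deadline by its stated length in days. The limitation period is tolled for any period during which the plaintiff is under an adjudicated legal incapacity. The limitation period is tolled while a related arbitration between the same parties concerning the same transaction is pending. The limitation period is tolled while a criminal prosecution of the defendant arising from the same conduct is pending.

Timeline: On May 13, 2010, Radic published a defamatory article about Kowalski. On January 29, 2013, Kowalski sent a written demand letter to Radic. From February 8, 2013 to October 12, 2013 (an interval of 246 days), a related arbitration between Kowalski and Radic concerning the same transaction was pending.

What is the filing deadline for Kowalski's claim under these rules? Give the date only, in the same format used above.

January 14, 2016

The cause of action accrued on May 13, 2010, the date of the act.
5 years from May 13, 2010 is May 13, 2015.
The period was tolled for 246 days by the pending related arbitration (February 8, 2013 to October 12, 2013), pushing the deadline to January 14, 2016.
None of the other events listed affects the running of the period under the stated rules.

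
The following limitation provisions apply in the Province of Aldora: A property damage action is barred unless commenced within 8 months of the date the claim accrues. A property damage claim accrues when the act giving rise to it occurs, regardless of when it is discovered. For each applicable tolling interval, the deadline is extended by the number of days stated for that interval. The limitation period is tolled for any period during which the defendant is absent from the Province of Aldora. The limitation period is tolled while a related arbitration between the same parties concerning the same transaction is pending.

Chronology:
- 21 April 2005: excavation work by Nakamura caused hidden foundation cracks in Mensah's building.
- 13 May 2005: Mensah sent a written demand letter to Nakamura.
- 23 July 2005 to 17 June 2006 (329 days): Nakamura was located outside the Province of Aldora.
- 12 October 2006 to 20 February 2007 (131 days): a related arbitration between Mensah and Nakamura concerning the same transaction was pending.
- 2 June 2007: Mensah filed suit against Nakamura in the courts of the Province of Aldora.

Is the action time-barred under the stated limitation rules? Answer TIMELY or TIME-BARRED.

The claim accrued on 21 April 2005, the date of the act.
The untolled deadline — 8 months after 21 April 2005 — is 21 December 2005.
The defendant's absence from the jurisdiction from 23 July 2005 to 17 June 2006 tolled the period for 329 days, extending the deadline to 15 November 2006.
The period was tolled for 131 days by the pending related arbitration (12 October 2006 to 20 February 2007), pushing the deadline to 26 March 2007.
Nothing else in the chronology tolls or restarts the period.
Mensah filed on 2 June 2007, after the 26 March 2007 deadline, so the action is time-barred.

TIME-BARRED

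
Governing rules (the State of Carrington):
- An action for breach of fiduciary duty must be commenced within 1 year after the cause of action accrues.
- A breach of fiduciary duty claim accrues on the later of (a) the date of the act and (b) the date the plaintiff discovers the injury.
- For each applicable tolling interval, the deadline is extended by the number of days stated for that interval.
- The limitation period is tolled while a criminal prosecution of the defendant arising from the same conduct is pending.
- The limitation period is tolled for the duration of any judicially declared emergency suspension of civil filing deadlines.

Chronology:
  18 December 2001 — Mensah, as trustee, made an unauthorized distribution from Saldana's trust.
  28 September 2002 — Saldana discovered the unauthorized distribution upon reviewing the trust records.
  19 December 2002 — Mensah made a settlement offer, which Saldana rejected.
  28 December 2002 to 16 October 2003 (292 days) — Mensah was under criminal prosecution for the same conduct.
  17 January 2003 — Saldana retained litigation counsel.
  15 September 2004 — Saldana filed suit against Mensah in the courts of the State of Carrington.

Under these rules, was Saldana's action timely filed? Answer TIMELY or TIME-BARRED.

TIME-BARRED

Taking the later of the act (18 December 2001) and discovery (28 September 2002), the claim accrued on 28 September 2002.
Adding the 1 year base period to 28 September 2002 gives a deadline of 28 September 2003, before any tolling.
The pending criminal prosecution from 28 December 2002 to 16 October 2003 tolled the period for 292 days, extending the deadline to 16 July 2004.
None of the other events listed affects the running of the period under the stated rules.
Saldana filed on 15 September 2004, after the 16 July 2004 deadline, so the action is time-barred.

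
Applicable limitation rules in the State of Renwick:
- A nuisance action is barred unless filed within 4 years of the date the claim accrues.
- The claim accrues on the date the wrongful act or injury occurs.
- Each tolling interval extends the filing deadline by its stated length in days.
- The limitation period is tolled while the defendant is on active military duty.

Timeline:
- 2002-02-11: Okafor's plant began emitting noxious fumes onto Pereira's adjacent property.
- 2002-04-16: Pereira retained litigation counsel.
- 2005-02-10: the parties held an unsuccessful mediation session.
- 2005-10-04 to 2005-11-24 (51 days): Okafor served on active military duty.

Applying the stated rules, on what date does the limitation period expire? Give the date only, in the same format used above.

2006-04-03

The claim accrued on 2002-02-11, when the wrongful act occurred.
Adding the 4 years base period to 2002-02-11 gives a deadline of 2006-02-11, before any tolling.
Because the defendant's active military service ran from 2005-10-04 to 2005-11-24, the deadline is extended by 51 days to 2006-04-03.
The other events in the timeline have no effect on the limitation period under the stated rules.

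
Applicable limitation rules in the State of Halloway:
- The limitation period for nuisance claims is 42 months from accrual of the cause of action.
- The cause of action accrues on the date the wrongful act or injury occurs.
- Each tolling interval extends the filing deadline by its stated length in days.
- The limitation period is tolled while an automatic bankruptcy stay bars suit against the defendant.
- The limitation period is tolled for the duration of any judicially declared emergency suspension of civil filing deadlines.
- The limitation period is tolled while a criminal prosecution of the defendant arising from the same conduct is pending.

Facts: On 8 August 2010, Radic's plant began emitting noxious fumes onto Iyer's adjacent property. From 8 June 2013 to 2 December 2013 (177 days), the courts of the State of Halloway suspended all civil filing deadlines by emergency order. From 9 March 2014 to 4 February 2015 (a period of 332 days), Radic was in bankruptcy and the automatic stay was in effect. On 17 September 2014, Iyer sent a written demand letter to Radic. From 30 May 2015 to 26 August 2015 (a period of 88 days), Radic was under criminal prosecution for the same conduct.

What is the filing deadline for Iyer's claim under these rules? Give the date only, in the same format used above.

28 September 2015

The limitation period began to run on 8 August 2010.
The untolled deadline — 42 months after 8 August 2010 — is 8 February 2014.
The emergency suspension of filing deadlines from 8 June 2013 to 2 December 2013 tolled the period for 177 days, extending the deadline to 4 August 2014.
The automatic bankruptcy stay from 9 March 2014 to 4 February 2015 tolled the period for 332 days, extending the deadline to 2 July 2015.
The pending criminal prosecution from 30 May 2015 to 26 August 2015 tolled the period for 88 days, extending the deadline to 28 September 2015.
None of the other events listed affects the running of the period under the stated rules.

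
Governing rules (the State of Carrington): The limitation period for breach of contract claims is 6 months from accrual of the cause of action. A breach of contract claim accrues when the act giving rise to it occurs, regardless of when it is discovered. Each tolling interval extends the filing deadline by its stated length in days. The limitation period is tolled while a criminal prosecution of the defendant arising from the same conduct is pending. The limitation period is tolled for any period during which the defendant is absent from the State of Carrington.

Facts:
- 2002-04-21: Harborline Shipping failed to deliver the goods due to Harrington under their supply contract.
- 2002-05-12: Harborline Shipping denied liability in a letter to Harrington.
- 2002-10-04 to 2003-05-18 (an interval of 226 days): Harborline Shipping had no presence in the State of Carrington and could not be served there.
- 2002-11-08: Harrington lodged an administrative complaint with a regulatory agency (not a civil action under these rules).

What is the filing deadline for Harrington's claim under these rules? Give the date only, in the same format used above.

2003-06-04

The cause of action accrued on 2002-04-21, the date of the act.
6 months from 2002-04-21 is 2002-10-21.
Because the defendant's absence from the jurisdiction ran from 2002-10-04 to 2003-05-18, the deadline is extended by 226 days to 2003-06-04.
The other events in the timeline have no effect on the limitation period under the stated rules.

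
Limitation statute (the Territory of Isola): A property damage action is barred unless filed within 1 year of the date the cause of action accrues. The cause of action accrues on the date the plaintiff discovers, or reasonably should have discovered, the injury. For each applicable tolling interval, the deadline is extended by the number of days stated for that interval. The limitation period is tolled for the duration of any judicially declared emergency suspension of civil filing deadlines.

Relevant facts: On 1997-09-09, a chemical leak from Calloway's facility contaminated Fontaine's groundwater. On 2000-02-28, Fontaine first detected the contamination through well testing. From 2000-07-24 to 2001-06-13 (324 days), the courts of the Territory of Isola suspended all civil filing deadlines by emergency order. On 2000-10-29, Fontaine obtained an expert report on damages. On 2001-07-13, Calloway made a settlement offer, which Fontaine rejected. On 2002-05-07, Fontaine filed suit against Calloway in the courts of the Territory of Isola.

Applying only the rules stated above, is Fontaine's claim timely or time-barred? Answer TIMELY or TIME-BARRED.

TIME-BARRED

Accrual is tied to discovery, so the period began on 2000-02-28 rather than on 1997-09-09 when the act occurred.
Adding the 1 year base period to 2000-02-28 gives a deadline of 2001-02-28, before any tolling.
The period was tolled for 324 days by the emergency suspension of filing deadlines (2000-07-24 to 2001-06-13), pushing the deadline to 2002-01-18.
The other events in the timeline have no effect on the limitation period under the stated rules.
Fontaine filed on 2002-05-07, after the 2002-01-18 deadline, so the action is time-barred.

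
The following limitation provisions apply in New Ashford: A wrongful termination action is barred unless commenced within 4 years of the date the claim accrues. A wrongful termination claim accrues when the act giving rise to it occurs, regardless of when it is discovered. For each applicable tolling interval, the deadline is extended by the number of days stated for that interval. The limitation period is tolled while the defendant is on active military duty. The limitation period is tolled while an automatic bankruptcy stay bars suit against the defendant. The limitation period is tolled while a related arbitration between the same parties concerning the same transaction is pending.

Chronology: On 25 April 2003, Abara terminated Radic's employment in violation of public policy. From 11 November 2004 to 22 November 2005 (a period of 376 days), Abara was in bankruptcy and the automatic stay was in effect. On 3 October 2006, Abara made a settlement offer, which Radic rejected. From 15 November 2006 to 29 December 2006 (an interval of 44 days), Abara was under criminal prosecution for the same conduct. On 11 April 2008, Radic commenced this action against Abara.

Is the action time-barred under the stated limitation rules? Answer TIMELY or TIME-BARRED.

TIMELY

The claim accrued on 25 April 2003, when the wrongful act occurred.
4 years from 25 April 2003 is 25 April 2007.
The period was tolled for 376 days by the automatic bankruptcy stay (11 November 2004 to 22 November 2005), pushing the deadline to 5 May 2008.
No stated provision tolls the period for a criminal prosecution, so the interval from 15 November 2006 to 29 December 2006 has no effect on the deadline.
The other events in the timeline have no effect on the limitation period under the stated rules.
Radic filed on 11 April 2008, before the 5 May 2008 deadline, so the action is timely.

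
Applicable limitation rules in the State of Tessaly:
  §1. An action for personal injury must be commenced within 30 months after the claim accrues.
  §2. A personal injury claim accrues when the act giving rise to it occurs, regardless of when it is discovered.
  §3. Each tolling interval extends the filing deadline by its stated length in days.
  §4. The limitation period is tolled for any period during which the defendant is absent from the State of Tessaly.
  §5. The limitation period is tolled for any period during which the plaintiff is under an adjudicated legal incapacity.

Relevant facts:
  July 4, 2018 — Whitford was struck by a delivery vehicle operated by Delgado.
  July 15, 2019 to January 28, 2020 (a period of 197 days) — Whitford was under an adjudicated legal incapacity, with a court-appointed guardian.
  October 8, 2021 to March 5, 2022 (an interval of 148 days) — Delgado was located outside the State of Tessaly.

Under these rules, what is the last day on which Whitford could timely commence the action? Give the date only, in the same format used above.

The claim accrued on July 4, 2018, the date of the act.
Adding the 30 months base period to July 4, 2018 gives a deadline of January 4, 2021, before any tolling.
The period was tolled for 197 days by the plaintiff's legal incapacity (July 15, 2019 to January 28, 2020), pushing the deadline to July 20, 2021.
By the time the defendant's absence from the jurisdiction began on October 8, 2021, the limitation period had already expired on July 20, 2021; that interval cannot revive it.

July 20, 2021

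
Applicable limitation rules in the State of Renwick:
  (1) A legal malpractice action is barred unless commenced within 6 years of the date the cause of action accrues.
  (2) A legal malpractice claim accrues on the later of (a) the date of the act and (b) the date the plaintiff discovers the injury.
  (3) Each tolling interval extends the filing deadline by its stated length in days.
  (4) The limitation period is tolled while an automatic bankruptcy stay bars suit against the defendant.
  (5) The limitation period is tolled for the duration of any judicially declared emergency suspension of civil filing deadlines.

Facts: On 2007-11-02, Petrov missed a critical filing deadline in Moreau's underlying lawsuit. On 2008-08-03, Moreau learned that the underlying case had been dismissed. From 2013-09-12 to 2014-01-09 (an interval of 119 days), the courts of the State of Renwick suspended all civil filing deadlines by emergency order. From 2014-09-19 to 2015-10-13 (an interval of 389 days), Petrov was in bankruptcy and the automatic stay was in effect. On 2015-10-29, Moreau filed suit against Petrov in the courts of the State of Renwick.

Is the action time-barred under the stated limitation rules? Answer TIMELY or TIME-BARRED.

Because discovery on 2008-08-03 post-dates the 2007-11-02 act, accrual under the later-of rule falls on 2008-08-03.
The untolled deadline — 6 years after 2008-08-03 — is 2014-08-03.
The emergency suspension of filing deadlines from 2013-09-12 to 2014-01-09 tolled the period for 119 days, extending the deadline to 2014-11-30.
The period was tolled for 389 days by the automatic bankruptcy stay (2014-09-19 to 2015-10-13), pushing the deadline to 2015-12-24.
Filing on 2015-10-29 beat the 2015-12-24 deadline — the action is timely.

TIMELY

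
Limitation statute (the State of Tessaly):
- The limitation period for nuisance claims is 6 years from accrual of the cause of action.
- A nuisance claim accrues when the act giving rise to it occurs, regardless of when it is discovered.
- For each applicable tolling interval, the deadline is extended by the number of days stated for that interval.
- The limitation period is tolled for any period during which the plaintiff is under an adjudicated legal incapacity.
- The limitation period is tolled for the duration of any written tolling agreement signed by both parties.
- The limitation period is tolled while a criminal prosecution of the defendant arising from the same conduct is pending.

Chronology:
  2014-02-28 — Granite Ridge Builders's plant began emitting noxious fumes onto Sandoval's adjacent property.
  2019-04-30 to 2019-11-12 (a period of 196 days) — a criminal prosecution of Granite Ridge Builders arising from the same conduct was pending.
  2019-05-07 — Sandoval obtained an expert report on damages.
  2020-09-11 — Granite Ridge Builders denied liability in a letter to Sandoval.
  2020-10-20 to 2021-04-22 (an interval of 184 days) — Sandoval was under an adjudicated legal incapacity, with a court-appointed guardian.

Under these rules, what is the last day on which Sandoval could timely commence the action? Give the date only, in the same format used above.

The claim accrued on 2014-02-28, when the wrongful act occurred.
6 years from 2014-02-28 is 2020-02-28.
The pending criminal prosecution from 2019-04-30 to 2019-11-12 tolled the period for 196 days, extending the deadline to 2020-09-11.
By the time the plaintiff's legal incapacity began on 2020-10-20, the limitation period had already expired on 2020-09-11; that interval cannot revive it.
The other events in the timeline have no effect on the limitation period under the stated rules.

2020-09-11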